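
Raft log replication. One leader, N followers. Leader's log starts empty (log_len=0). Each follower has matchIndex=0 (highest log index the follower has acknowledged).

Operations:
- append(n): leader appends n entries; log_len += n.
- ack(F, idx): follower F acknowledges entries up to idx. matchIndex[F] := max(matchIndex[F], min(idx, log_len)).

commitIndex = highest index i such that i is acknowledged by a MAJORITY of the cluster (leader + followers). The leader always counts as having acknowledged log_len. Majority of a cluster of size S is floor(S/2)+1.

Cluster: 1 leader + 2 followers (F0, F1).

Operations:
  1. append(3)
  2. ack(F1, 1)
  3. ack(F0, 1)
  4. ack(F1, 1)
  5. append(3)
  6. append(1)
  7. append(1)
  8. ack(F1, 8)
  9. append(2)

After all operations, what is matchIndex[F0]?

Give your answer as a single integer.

Op 1: append 3 -> log_len=3
Op 2: F1 acks idx 1 -> match: F0=0 F1=1; commitIndex=1
Op 3: F0 acks idx 1 -> match: F0=1 F1=1; commitIndex=1
Op 4: F1 acks idx 1 -> match: F0=1 F1=1; commitIndex=1
Op 5: append 3 -> log_len=6
Op 6: append 1 -> log_len=7
Op 7: append 1 -> log_len=8
Op 8: F1 acks idx 8 -> match: F0=1 F1=8; commitIndex=8
Op 9: append 2 -> log_len=10

Answer: 1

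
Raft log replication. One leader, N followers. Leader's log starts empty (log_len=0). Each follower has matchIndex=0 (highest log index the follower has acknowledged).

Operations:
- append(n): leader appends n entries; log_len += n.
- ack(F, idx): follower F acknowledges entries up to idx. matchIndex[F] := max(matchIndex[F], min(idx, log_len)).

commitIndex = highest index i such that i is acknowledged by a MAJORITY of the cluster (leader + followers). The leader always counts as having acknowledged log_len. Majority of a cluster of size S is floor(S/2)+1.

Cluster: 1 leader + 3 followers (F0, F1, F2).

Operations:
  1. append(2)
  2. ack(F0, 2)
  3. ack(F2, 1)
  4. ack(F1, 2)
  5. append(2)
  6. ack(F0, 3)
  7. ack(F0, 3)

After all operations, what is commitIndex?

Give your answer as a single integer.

Op 1: append 2 -> log_len=2
Op 2: F0 acks idx 2 -> match: F0=2 F1=0 F2=0; commitIndex=0
Op 3: F2 acks idx 1 -> match: F0=2 F1=0 F2=1; commitIndex=1
Op 4: F1 acks idx 2 -> match: F0=2 F1=2 F2=1; commitIndex=2
Op 5: append 2 -> log_len=4
Op 6: F0 acks idx 3 -> match: F0=3 F1=2 F2=1; commitIndex=2
Op 7: F0 acks idx 3 -> match: F0=3 F1=2 F2=1; commitIndex=2

Answer: 2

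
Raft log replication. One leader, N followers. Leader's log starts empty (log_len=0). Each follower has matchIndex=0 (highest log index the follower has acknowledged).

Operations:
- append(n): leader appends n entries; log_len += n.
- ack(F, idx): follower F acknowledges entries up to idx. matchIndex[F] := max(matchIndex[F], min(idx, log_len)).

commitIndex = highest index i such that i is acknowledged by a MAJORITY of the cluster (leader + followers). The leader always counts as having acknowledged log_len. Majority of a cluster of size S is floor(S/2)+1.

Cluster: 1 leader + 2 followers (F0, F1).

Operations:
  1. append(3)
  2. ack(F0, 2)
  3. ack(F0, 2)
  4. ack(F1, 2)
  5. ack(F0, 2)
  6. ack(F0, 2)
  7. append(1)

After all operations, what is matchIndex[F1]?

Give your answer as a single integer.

Op 1: append 3 -> log_len=3
Op 2: F0 acks idx 2 -> match: F0=2 F1=0; commitIndex=2
Op 3: F0 acks idx 2 -> match: F0=2 F1=0; commitIndex=2
Op 4: F1 acks idx 2 -> match: F0=2 F1=2; commitIndex=2
Op 5: F0 acks idx 2 -> match: F0=2 F1=2; commitIndex=2
Op 6: F0 acks idx 2 -> match: F0=2 F1=2; commitIndex=2
Op 7: append 1 -> log_len=4

Answer: 2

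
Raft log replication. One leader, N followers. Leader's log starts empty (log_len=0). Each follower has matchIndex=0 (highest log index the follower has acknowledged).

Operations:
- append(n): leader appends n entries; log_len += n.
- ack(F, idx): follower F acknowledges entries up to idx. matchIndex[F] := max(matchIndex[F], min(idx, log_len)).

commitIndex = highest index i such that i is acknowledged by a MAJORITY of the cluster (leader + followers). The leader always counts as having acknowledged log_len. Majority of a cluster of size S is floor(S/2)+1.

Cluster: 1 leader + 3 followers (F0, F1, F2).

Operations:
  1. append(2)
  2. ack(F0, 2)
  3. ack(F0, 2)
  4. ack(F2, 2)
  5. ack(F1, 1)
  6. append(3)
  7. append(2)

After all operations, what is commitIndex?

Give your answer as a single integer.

Answer: 2

Derivation:
Op 1: append 2 -> log_len=2
Op 2: F0 acks idx 2 -> match: F0=2 F1=0 F2=0; commitIndex=0
Op 3: F0 acks idx 2 -> match: F0=2 F1=0 F2=0; commitIndex=0
Op 4: F2 acks idx 2 -> match: F0=2 F1=0 F2=2; commitIndex=2
Op 5: F1 acks idx 1 -> match: F0=2 F1=1 F2=2; commitIndex=2
Op 6: append 3 -> log_len=5
Op 7: append 2 -> log_len=7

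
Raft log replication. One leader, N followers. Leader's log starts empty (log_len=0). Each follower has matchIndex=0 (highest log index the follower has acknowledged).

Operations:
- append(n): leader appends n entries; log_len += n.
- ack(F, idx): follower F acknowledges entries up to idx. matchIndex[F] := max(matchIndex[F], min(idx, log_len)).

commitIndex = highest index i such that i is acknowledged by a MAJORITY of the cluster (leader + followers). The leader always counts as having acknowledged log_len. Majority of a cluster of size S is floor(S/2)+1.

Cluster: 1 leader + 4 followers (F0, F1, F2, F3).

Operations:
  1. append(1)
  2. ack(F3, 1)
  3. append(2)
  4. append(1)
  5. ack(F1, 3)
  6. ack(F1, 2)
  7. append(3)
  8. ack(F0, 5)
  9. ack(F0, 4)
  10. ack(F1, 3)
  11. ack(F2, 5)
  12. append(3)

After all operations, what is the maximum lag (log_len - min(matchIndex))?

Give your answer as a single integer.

Op 1: append 1 -> log_len=1
Op 2: F3 acks idx 1 -> match: F0=0 F1=0 F2=0 F3=1; commitIndex=0
Op 3: append 2 -> log_len=3
Op 4: append 1 -> log_len=4
Op 5: F1 acks idx 3 -> match: F0=0 F1=3 F2=0 F3=1; commitIndex=1
Op 6: F1 acks idx 2 -> match: F0=0 F1=3 F2=0 F3=1; commitIndex=1
Op 7: append 3 -> log_len=7
Op 8: F0 acks idx 5 -> match: F0=5 F1=3 F2=0 F3=1; commitIndex=3
Op 9: F0 acks idx 4 -> match: F0=5 F1=3 F2=0 F3=1; commitIndex=3
Op 10: F1 acks idx 3 -> match: F0=5 F1=3 F2=0 F3=1; commitIndex=3
Op 11: F2 acks idx 5 -> match: F0=5 F1=3 F2=5 F3=1; commitIndex=5
Op 12: append 3 -> log_len=10

Answer: 9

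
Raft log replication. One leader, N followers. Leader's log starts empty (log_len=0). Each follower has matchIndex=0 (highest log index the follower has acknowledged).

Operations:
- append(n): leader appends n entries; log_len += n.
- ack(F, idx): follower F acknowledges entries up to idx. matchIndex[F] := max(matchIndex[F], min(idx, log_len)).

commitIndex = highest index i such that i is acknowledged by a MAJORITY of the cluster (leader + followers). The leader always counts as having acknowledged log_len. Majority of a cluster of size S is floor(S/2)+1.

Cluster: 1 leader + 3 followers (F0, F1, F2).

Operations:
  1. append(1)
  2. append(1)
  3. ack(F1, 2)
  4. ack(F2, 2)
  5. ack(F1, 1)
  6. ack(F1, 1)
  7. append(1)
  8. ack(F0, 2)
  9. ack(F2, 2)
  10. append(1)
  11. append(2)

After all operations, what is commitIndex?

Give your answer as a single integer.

Op 1: append 1 -> log_len=1
Op 2: append 1 -> log_len=2
Op 3: F1 acks idx 2 -> match: F0=0 F1=2 F2=0; commitIndex=0
Op 4: F2 acks idx 2 -> match: F0=0 F1=2 F2=2; commitIndex=2
Op 5: F1 acks idx 1 -> match: F0=0 F1=2 F2=2; commitIndex=2
Op 6: F1 acks idx 1 -> match: F0=0 F1=2 F2=2; commitIndex=2
Op 7: append 1 -> log_len=3
Op 8: F0 acks idx 2 -> match: F0=2 F1=2 F2=2; commitIndex=2
Op 9: F2 acks idx 2 -> match: F0=2 F1=2 F2=2; commitIndex=2
Op 10: append 1 -> log_len=4
Op 11: append 2 -> log_len=6

Answer: 2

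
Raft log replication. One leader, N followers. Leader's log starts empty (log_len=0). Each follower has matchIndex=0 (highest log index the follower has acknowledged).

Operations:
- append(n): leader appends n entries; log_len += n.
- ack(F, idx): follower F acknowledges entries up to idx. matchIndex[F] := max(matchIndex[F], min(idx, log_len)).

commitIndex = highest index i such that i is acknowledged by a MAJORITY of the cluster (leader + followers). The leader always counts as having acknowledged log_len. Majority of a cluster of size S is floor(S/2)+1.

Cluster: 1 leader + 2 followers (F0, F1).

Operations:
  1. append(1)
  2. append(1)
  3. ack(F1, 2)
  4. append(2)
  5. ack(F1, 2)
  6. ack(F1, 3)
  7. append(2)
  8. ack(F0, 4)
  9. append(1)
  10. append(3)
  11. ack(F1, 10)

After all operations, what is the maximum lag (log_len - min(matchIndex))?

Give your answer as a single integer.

Op 1: append 1 -> log_len=1
Op 2: append 1 -> log_len=2
Op 3: F1 acks idx 2 -> match: F0=0 F1=2; commitIndex=2
Op 4: append 2 -> log_len=4
Op 5: F1 acks idx 2 -> match: F0=0 F1=2; commitIndex=2
Op 6: F1 acks idx 3 -> match: F0=0 F1=3; commitIndex=3
Op 7: append 2 -> log_len=6
Op 8: F0 acks idx 4 -> match: F0=4 F1=3; commitIndex=4
Op 9: append 1 -> log_len=7
Op 10: append 3 -> log_len=10
Op 11: F1 acks idx 10 -> match: F0=4 F1=10; commitIndex=10

Answer: 6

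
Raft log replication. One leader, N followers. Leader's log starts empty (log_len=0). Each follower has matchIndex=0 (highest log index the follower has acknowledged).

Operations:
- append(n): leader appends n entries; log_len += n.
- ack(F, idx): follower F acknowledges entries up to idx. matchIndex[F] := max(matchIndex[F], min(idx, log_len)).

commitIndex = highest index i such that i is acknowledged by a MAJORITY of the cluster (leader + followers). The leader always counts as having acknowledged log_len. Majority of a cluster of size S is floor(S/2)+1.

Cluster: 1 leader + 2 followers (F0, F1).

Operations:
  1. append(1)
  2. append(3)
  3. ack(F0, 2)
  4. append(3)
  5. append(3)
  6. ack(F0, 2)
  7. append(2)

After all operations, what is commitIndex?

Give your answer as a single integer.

Op 1: append 1 -> log_len=1
Op 2: append 3 -> log_len=4
Op 3: F0 acks idx 2 -> match: F0=2 F1=0; commitIndex=2
Op 4: append 3 -> log_len=7
Op 5: append 3 -> log_len=10
Op 6: F0 acks idx 2 -> match: F0=2 F1=0; commitIndex=2
Op 7: append 2 -> log_len=12

Answer: 2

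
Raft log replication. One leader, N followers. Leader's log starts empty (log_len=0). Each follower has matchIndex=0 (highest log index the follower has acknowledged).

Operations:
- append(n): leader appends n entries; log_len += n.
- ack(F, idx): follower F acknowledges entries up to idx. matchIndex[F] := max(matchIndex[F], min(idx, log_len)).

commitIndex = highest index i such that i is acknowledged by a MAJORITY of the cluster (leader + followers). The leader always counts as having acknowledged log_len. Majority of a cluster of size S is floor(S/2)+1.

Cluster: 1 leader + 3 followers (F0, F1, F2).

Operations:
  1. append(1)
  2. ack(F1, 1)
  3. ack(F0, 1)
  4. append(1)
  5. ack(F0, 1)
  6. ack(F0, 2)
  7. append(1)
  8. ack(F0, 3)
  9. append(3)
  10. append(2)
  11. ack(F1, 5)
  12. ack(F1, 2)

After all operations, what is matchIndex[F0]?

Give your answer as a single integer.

Op 1: append 1 -> log_len=1
Op 2: F1 acks idx 1 -> match: F0=0 F1=1 F2=0; commitIndex=0
Op 3: F0 acks idx 1 -> match: F0=1 F1=1 F2=0; commitIndex=1
Op 4: append 1 -> log_len=2
Op 5: F0 acks idx 1 -> match: F0=1 F1=1 F2=0; commitIndex=1
Op 6: F0 acks idx 2 -> match: F0=2 F1=1 F2=0; commitIndex=1
Op 7: append 1 -> log_len=3
Op 8: F0 acks idx 3 -> match: F0=3 F1=1 F2=0; commitIndex=1
Op 9: append 3 -> log_len=6
Op 10: append 2 -> log_len=8
Op 11: F1 acks idx 5 -> match: F0=3 F1=5 F2=0; commitIndex=3
Op 12: F1 acks idx 2 -> match: F0=3 F1=5 F2=0; commitIndex=3

Answer: 3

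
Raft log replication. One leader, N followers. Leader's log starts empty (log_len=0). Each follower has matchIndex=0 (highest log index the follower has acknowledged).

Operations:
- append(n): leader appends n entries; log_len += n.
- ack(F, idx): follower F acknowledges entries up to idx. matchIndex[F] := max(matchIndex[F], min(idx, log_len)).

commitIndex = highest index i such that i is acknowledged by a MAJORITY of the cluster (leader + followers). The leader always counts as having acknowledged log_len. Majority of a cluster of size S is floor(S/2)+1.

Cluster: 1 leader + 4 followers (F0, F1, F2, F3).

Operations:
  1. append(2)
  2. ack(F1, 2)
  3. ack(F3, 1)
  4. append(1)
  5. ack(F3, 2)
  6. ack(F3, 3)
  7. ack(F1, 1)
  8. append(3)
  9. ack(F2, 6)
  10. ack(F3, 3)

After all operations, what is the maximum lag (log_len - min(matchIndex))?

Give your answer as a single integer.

Op 1: append 2 -> log_len=2
Op 2: F1 acks idx 2 -> match: F0=0 F1=2 F2=0 F3=0; commitIndex=0
Op 3: F3 acks idx 1 -> match: F0=0 F1=2 F2=0 F3=1; commitIndex=1
Op 4: append 1 -> log_len=3
Op 5: F3 acks idx 2 -> match: F0=0 F1=2 F2=0 F3=2; commitIndex=2
Op 6: F3 acks idx 3 -> match: F0=0 F1=2 F2=0 F3=3; commitIndex=2
Op 7: F1 acks idx 1 -> match: F0=0 F1=2 F2=0 F3=3; commitIndex=2
Op 8: append 3 -> log_len=6
Op 9: F2 acks idx 6 -> match: F0=0 F1=2 F2=6 F3=3; commitIndex=3
Op 10: F3 acks idx 3 -> match: F0=0 F1=2 F2=6 F3=3; commitIndex=3

Answer: 6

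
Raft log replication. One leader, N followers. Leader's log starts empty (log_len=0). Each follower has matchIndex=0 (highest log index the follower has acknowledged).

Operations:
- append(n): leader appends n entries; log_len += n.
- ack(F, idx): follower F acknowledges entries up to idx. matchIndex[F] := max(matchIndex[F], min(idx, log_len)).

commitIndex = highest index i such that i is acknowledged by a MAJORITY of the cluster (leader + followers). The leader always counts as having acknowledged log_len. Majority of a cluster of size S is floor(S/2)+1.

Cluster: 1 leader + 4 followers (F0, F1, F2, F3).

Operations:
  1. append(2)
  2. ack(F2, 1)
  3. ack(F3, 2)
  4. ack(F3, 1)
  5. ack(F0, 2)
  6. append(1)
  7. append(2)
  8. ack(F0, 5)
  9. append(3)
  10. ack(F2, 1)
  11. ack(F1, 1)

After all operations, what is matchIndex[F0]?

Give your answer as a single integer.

Op 1: append 2 -> log_len=2
Op 2: F2 acks idx 1 -> match: F0=0 F1=0 F2=1 F3=0; commitIndex=0
Op 3: F3 acks idx 2 -> match: F0=0 F1=0 F2=1 F3=2; commitIndex=1
Op 4: F3 acks idx 1 -> match: F0=0 F1=0 F2=1 F3=2; commitIndex=1
Op 5: F0 acks idx 2 -> match: F0=2 F1=0 F2=1 F3=2; commitIndex=2
Op 6: append 1 -> log_len=3
Op 7: append 2 -> log_len=5
Op 8: F0 acks idx 5 -> match: F0=5 F1=0 F2=1 F3=2; commitIndex=2
Op 9: append 3 -> log_len=8
Op 10: F2 acks idx 1 -> match: F0=5 F1=0 F2=1 F3=2; commitIndex=2
Op 11: F1 acks idx 1 -> match: F0=5 F1=1 F2=1 F3=2; commitIndex=2

Answer: 5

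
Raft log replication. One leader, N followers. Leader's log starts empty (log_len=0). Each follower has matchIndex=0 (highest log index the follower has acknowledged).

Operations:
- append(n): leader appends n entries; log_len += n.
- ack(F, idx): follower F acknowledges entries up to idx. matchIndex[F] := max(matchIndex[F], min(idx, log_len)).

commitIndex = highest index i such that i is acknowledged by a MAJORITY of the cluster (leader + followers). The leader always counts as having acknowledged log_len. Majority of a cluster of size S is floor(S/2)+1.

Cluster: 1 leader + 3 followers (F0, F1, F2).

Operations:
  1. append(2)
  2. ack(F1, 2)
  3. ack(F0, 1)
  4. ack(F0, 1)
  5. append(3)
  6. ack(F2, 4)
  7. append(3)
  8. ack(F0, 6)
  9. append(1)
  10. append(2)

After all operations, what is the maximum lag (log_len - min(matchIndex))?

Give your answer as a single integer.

Answer: 9

Derivation:
Op 1: append 2 -> log_len=2
Op 2: F1 acks idx 2 -> match: F0=0 F1=2 F2=0; commitIndex=0
Op 3: F0 acks idx 1 -> match: F0=1 F1=2 F2=0; commitIndex=1
Op 4: F0 acks idx 1 -> match: F0=1 F1=2 F2=0; commitIndex=1
Op 5: append 3 -> log_len=5
Op 6: F2 acks idx 4 -> match: F0=1 F1=2 F2=4; commitIndex=2
Op 7: append 3 -> log_len=8
Op 8: F0 acks idx 6 -> match: F0=6 F1=2 F2=4; commitIndex=4
Op 9: append 1 -> log_len=9
Op 10: append 2 -> log_len=11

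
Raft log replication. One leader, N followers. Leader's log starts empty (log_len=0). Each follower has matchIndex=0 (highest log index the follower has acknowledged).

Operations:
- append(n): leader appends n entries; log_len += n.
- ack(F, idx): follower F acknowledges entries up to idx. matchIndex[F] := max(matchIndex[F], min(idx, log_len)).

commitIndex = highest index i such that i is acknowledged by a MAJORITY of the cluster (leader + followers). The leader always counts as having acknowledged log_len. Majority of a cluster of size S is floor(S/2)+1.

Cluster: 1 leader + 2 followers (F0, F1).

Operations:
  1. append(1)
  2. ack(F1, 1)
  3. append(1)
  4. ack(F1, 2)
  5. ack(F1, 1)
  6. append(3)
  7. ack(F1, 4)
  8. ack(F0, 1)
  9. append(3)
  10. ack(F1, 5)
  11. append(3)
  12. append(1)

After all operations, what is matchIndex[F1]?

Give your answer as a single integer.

Op 1: append 1 -> log_len=1
Op 2: F1 acks idx 1 -> match: F0=0 F1=1; commitIndex=1
Op 3: append 1 -> log_len=2
Op 4: F1 acks idx 2 -> match: F0=0 F1=2; commitIndex=2
Op 5: F1 acks idx 1 -> match: F0=0 F1=2; commitIndex=2
Op 6: append 3 -> log_len=5
Op 7: F1 acks idx 4 -> match: F0=0 F1=4; commitIndex=4
Op 8: F0 acks idx 1 -> match: F0=1 F1=4; commitIndex=4
Op 9: append 3 -> log_len=8
Op 10: F1 acks idx 5 -> match: F0=1 F1=5; commitIndex=5
Op 11: append 3 -> log_len=11
Op 12: append 1 -> log_len=12

Answer: 5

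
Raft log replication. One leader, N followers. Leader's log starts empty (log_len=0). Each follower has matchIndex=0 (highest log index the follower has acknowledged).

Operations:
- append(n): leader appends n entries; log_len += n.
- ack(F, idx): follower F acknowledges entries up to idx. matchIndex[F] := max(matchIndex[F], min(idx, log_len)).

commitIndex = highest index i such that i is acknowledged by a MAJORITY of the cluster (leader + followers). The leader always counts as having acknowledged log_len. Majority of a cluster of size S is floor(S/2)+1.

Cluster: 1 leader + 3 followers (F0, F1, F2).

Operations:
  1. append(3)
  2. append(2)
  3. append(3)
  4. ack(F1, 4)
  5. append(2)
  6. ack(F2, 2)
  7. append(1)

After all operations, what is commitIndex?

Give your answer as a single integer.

Answer: 2

Derivation:
Op 1: append 3 -> log_len=3
Op 2: append 2 -> log_len=5
Op 3: append 3 -> log_len=8
Op 4: F1 acks idx 4 -> match: F0=0 F1=4 F2=0; commitIndex=0
Op 5: append 2 -> log_len=10
Op 6: F2 acks idx 2 -> match: F0=0 F1=4 F2=2; commitIndex=2
Op 7: append 1 -> log_len=11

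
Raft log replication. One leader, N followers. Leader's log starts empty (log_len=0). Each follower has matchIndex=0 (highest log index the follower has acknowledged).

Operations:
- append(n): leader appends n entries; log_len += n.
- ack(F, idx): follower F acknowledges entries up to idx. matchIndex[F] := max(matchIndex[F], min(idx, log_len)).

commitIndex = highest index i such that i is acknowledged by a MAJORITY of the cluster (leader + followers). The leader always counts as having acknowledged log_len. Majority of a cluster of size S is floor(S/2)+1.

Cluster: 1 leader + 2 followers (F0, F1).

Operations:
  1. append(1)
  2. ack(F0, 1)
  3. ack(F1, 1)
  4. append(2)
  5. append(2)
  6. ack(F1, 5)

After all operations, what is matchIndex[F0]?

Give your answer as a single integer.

Op 1: append 1 -> log_len=1
Op 2: F0 acks idx 1 -> match: F0=1 F1=0; commitIndex=1
Op 3: F1 acks idx 1 -> match: F0=1 F1=1; commitIndex=1
Op 4: append 2 -> log_len=3
Op 5: append 2 -> log_len=5
Op 6: F1 acks idx 5 -> match: F0=1 F1=5; commitIndex=5

Answer: 1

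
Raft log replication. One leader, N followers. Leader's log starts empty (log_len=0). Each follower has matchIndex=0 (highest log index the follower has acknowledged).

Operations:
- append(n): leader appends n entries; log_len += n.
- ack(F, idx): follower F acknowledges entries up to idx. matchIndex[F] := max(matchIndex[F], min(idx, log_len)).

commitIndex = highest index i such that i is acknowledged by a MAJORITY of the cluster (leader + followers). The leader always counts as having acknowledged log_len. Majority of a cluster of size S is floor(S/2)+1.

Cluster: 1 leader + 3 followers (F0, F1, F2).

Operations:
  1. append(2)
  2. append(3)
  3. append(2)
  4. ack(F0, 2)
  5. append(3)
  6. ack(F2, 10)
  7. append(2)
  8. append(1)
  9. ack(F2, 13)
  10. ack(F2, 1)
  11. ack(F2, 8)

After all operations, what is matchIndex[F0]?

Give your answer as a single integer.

Answer: 2

Derivation:
Op 1: append 2 -> log_len=2
Op 2: append 3 -> log_len=5
Op 3: append 2 -> log_len=7
Op 4: F0 acks idx 2 -> match: F0=2 F1=0 F2=0; commitIndex=0
Op 5: append 3 -> log_len=10
Op 6: F2 acks idx 10 -> match: F0=2 F1=0 F2=10; commitIndex=2
Op 7: append 2 -> log_len=12
Op 8: append 1 -> log_len=13
Op 9: F2 acks idx 13 -> match: F0=2 F1=0 F2=13; commitIndex=2
Op 10: F2 acks idx 1 -> match: F0=2 F1=0 F2=13; commitIndex=2
Op 11: F2 acks idx 8 -> match: F0=2 F1=0 F2=13; commitIndex=2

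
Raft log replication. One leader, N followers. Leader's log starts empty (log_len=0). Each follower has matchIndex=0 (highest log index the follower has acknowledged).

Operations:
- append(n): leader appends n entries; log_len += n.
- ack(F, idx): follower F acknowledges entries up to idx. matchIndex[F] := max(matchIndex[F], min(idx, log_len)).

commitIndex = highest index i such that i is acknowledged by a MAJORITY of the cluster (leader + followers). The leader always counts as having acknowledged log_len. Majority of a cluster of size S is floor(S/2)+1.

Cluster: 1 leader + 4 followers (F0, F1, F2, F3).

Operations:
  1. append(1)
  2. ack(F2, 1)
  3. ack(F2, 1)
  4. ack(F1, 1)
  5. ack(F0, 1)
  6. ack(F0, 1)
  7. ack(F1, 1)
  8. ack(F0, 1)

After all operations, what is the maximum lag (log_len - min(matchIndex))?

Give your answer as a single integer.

Answer: 1

Derivation:
Op 1: append 1 -> log_len=1
Op 2: F2 acks idx 1 -> match: F0=0 F1=0 F2=1 F3=0; commitIndex=0
Op 3: F2 acks idx 1 -> match: F0=0 F1=0 F2=1 F3=0; commitIndex=0
Op 4: F1 acks idx 1 -> match: F0=0 F1=1 F2=1 F3=0; commitIndex=1
Op 5: F0 acks idx 1 -> match: F0=1 F1=1 F2=1 F3=0; commitIndex=1
Op 6: F0 acks idx 1 -> match: F0=1 F1=1 F2=1 F3=0; commitIndex=1
Op 7: F1 acks idx 1 -> match: F0=1 F1=1 F2=1 F3=0; commitIndex=1
Op 8: F0 acks idx 1 -> match: F0=1 F1=1 F2=1 F3=0; commitIndex=1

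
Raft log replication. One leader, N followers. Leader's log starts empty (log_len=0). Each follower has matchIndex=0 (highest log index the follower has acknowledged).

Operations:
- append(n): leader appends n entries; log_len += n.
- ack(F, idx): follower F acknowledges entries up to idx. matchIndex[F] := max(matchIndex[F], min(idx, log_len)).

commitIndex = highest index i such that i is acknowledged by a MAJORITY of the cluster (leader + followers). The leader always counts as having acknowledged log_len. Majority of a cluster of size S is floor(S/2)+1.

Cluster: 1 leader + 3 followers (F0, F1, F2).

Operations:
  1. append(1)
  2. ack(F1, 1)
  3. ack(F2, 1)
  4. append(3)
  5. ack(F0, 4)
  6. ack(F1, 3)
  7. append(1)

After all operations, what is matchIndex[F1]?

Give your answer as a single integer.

Answer: 3

Derivation:
Op 1: append 1 -> log_len=1
Op 2: F1 acks idx 1 -> match: F0=0 F1=1 F2=0; commitIndex=0
Op 3: F2 acks idx 1 -> match: F0=0 F1=1 F2=1; commitIndex=1
Op 4: append 3 -> log_len=4
Op 5: F0 acks idx 4 -> match: F0=4 F1=1 F2=1; commitIndex=1
Op 6: F1 acks idx 3 -> match: F0=4 F1=3 F2=1; commitIndex=3
Op 7: append 1 -> log_len=5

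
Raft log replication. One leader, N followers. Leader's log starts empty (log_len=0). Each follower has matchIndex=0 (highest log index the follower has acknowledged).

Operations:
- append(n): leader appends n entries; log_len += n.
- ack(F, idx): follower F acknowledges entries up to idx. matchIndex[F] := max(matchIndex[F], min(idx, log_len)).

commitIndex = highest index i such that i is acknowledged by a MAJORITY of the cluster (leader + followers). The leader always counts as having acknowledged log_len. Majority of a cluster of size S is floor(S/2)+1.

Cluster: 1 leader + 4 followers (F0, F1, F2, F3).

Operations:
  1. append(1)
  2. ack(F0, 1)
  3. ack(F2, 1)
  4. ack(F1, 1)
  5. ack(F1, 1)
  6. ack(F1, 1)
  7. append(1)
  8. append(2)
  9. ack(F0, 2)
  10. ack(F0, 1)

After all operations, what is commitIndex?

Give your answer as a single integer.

Answer: 1

Derivation:
Op 1: append 1 -> log_len=1
Op 2: F0 acks idx 1 -> match: F0=1 F1=0 F2=0 F3=0; commitIndex=0
Op 3: F2 acks idx 1 -> match: F0=1 F1=0 F2=1 F3=0; commitIndex=1
Op 4: F1 acks idx 1 -> match: F0=1 F1=1 F2=1 F3=0; commitIndex=1
Op 5: F1 acks idx 1 -> match: F0=1 F1=1 F2=1 F3=0; commitIndex=1
Op 6: F1 acks idx 1 -> match: F0=1 F1=1 F2=1 F3=0; commitIndex=1
Op 7: append 1 -> log_len=2
Op 8: append 2 -> log_len=4
Op 9: F0 acks idx 2 -> match: F0=2 F1=1 F2=1 F3=0; commitIndex=1
Op 10: F0 acks idx 1 -> match: F0=2 F1=1 F2=1 F3=0; commitIndex=1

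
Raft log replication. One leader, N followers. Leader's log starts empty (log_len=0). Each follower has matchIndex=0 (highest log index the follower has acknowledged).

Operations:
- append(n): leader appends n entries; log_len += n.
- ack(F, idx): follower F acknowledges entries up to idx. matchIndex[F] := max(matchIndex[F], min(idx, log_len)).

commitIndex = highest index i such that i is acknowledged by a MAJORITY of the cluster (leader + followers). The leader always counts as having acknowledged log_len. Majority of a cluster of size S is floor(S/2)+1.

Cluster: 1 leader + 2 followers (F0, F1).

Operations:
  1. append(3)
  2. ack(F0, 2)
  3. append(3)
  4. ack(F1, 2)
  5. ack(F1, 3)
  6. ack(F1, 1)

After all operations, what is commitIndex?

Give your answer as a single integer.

Answer: 3

Derivation:
Op 1: append 3 -> log_len=3
Op 2: F0 acks idx 2 -> match: F0=2 F1=0; commitIndex=2
Op 3: append 3 -> log_len=6
Op 4: F1 acks idx 2 -> match: F0=2 F1=2; commitIndex=2
Op 5: F1 acks idx 3 -> match: F0=2 F1=3; commitIndex=3
Op 6: F1 acks idx 1 -> match: F0=2 F1=3; commitIndex=3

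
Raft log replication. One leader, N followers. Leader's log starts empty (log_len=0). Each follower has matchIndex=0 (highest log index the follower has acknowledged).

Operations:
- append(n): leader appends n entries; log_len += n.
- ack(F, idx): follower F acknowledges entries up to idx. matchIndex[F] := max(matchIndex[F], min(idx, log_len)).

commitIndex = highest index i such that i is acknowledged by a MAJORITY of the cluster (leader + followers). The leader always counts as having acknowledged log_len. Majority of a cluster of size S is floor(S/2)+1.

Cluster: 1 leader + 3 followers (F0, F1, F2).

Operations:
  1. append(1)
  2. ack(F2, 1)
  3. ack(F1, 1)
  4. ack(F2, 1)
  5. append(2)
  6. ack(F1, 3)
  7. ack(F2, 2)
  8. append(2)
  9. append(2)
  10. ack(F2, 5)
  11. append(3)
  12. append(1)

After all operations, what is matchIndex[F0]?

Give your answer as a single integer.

Op 1: append 1 -> log_len=1
Op 2: F2 acks idx 1 -> match: F0=0 F1=0 F2=1; commitIndex=0
Op 3: F1 acks idx 1 -> match: F0=0 F1=1 F2=1; commitIndex=1
Op 4: F2 acks idx 1 -> match: F0=0 F1=1 F2=1; commitIndex=1
Op 5: append 2 -> log_len=3
Op 6: F1 acks idx 3 -> match: F0=0 F1=3 F2=1; commitIndex=1
Op 7: F2 acks idx 2 -> match: F0=0 F1=3 F2=2; commitIndex=2
Op 8: append 2 -> log_len=5
Op 9: append 2 -> log_len=7
Op 10: F2 acks idx 5 -> match: F0=0 F1=3 F2=5; commitIndex=3
Op 11: append 3 -> log_len=10
Op 12: append 1 -> log_len=11

Answer: 0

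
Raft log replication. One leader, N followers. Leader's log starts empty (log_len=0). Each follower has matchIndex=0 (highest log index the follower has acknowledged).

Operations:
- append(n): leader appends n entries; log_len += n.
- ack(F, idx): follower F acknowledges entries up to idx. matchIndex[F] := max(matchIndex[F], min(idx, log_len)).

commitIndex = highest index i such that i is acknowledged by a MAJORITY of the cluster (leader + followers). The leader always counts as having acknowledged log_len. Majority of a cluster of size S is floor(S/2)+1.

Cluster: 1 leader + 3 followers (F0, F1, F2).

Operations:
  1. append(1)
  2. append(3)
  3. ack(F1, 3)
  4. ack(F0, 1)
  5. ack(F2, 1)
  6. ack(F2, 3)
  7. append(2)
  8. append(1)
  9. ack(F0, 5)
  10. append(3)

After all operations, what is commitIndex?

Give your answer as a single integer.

Answer: 3

Derivation:
Op 1: append 1 -> log_len=1
Op 2: append 3 -> log_len=4
Op 3: F1 acks idx 3 -> match: F0=0 F1=3 F2=0; commitIndex=0
Op 4: F0 acks idx 1 -> match: F0=1 F1=3 F2=0; commitIndex=1
Op 5: F2 acks idx 1 -> match: F0=1 F1=3 F2=1; commitIndex=1
Op 6: F2 acks idx 3 -> match: F0=1 F1=3 F2=3; commitIndex=3
Op 7: append 2 -> log_len=6
Op 8: append 1 -> log_len=7
Op 9: F0 acks idx 5 -> match: F0=5 F1=3 F2=3; commitIndex=3
Op 10: append 3 -> log_len=10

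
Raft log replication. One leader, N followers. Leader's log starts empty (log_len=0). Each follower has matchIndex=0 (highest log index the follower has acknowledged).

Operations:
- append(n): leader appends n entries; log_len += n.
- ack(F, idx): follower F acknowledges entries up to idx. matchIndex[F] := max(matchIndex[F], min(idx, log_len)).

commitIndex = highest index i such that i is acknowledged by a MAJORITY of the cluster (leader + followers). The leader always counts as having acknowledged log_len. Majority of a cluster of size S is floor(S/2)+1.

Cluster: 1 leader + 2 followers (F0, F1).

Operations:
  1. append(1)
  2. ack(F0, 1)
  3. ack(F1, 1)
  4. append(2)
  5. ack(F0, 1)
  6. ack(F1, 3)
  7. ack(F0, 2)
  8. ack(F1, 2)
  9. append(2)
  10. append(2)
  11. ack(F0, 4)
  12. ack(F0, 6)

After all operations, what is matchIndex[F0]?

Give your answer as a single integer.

Answer: 6

Derivation:
Op 1: append 1 -> log_len=1
Op 2: F0 acks idx 1 -> match: F0=1 F1=0; commitIndex=1
Op 3: F1 acks idx 1 -> match: F0=1 F1=1; commitIndex=1
Op 4: append 2 -> log_len=3
Op 5: F0 acks idx 1 -> match: F0=1 F1=1; commitIndex=1
Op 6: F1 acks idx 3 -> match: F0=1 F1=3; commitIndex=3
Op 7: F0 acks idx 2 -> match: F0=2 F1=3; commitIndex=3
Op 8: F1 acks idx 2 -> match: F0=2 F1=3; commitIndex=3
Op 9: append 2 -> log_len=5
Op 10: append 2 -> log_len=7
Op 11: F0 acks idx 4 -> match: F0=4 F1=3; commitIndex=4
Op 12: F0 acks idx 6 -> match: F0=6 F1=3; commitIndex=6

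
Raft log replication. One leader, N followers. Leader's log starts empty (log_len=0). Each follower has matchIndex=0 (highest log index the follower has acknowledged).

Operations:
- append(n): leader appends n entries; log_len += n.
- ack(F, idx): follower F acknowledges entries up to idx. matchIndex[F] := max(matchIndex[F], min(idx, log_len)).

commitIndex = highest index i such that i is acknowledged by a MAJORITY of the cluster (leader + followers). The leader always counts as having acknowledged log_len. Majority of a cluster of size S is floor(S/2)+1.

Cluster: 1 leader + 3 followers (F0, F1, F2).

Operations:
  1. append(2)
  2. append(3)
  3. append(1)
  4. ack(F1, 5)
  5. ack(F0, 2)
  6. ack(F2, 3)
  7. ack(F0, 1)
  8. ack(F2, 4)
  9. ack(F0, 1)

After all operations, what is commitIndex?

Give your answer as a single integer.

Answer: 4

Derivation:
Op 1: append 2 -> log_len=2
Op 2: append 3 -> log_len=5
Op 3: append 1 -> log_len=6
Op 4: F1 acks idx 5 -> match: F0=0 F1=5 F2=0; commitIndex=0
Op 5: F0 acks idx 2 -> match: F0=2 F1=5 F2=0; commitIndex=2
Op 6: F2 acks idx 3 -> match: F0=2 F1=5 F2=3; commitIndex=3
Op 7: F0 acks idx 1 -> match: F0=2 F1=5 F2=3; commitIndex=3
Op 8: F2 acks idx 4 -> match: F0=2 F1=5 F2=4; commitIndex=4
Op 9: F0 acks idx 1 -> match: F0=2 F1=5 F2=4; commitIndex=4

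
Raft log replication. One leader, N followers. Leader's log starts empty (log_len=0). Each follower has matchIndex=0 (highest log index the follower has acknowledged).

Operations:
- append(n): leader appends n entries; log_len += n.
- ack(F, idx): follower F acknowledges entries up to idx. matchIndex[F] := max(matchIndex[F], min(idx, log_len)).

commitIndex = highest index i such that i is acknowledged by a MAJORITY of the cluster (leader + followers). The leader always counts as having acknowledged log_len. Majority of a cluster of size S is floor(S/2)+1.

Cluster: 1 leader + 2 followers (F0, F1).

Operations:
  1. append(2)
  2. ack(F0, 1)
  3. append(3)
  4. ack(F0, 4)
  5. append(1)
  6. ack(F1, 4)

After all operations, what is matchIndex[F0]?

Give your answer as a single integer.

Op 1: append 2 -> log_len=2
Op 2: F0 acks idx 1 -> match: F0=1 F1=0; commitIndex=1
Op 3: append 3 -> log_len=5
Op 4: F0 acks idx 4 -> match: F0=4 F1=0; commitIndex=4
Op 5: append 1 -> log_len=6
Op 6: F1 acks idx 4 -> match: F0=4 F1=4; commitIndex=4

Answer: 4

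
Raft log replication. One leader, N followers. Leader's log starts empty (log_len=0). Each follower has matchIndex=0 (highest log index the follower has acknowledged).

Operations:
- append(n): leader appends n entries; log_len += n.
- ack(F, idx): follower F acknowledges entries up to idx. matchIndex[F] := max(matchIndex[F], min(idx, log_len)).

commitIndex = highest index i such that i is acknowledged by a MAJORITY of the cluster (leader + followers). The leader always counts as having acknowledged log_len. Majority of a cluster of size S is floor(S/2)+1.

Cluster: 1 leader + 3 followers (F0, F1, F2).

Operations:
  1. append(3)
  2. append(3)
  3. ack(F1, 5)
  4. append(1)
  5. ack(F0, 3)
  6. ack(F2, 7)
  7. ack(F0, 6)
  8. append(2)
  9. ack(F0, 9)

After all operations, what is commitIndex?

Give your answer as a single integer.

Answer: 7

Derivation:
Op 1: append 3 -> log_len=3
Op 2: append 3 -> log_len=6
Op 3: F1 acks idx 5 -> match: F0=0 F1=5 F2=0; commitIndex=0
Op 4: append 1 -> log_len=7
Op 5: F0 acks idx 3 -> match: F0=3 F1=5 F2=0; commitIndex=3
Op 6: F2 acks idx 7 -> match: F0=3 F1=5 F2=7; commitIndex=5
Op 7: F0 acks idx 6 -> match: F0=6 F1=5 F2=7; commitIndex=6
Op 8: append 2 -> log_len=9
Op 9: F0 acks idx 9 -> match: F0=9 F1=5 F2=7; commitIndex=7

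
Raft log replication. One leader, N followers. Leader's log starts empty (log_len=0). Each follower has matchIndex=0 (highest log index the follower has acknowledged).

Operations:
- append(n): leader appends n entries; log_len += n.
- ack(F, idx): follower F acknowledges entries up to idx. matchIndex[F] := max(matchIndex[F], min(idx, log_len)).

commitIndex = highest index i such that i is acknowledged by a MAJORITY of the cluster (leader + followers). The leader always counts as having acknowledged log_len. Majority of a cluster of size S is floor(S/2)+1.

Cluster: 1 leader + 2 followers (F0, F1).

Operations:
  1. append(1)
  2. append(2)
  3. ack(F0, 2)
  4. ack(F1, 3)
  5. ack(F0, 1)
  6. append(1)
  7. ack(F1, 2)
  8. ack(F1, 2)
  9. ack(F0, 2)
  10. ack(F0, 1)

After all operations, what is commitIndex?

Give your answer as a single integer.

Answer: 3

Derivation:
Op 1: append 1 -> log_len=1
Op 2: append 2 -> log_len=3
Op 3: F0 acks idx 2 -> match: F0=2 F1=0; commitIndex=2
Op 4: F1 acks idx 3 -> match: F0=2 F1=3; commitIndex=3
Op 5: F0 acks idx 1 -> match: F0=2 F1=3; commitIndex=3
Op 6: append 1 -> log_len=4
Op 7: F1 acks idx 2 -> match: F0=2 F1=3; commitIndex=3
Op 8: F1 acks idx 2 -> match: F0=2 F1=3; commitIndex=3
Op 9: F0 acks idx 2 -> match: F0=2 F1=3; commitIndex=3
Op 10: F0 acks idx 1 -> match: F0=2 F1=3; commitIndex=3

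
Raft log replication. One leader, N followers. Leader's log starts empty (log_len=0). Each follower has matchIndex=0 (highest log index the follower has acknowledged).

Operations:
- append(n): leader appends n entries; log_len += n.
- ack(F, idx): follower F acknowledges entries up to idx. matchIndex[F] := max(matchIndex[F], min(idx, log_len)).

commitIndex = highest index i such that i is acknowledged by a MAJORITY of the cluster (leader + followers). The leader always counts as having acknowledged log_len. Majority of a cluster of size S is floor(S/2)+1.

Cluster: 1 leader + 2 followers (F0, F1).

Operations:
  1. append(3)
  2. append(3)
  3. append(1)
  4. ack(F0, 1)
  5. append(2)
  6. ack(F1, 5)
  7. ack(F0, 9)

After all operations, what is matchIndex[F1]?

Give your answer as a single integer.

Answer: 5

Derivation:
Op 1: append 3 -> log_len=3
Op 2: append 3 -> log_len=6
Op 3: append 1 -> log_len=7
Op 4: F0 acks idx 1 -> match: F0=1 F1=0; commitIndex=1
Op 5: append 2 -> log_len=9
Op 6: F1 acks idx 5 -> match: F0=1 F1=5; commitIndex=5
Op 7: F0 acks idx 9 -> match: F0=9 F1=5; commitIndex=9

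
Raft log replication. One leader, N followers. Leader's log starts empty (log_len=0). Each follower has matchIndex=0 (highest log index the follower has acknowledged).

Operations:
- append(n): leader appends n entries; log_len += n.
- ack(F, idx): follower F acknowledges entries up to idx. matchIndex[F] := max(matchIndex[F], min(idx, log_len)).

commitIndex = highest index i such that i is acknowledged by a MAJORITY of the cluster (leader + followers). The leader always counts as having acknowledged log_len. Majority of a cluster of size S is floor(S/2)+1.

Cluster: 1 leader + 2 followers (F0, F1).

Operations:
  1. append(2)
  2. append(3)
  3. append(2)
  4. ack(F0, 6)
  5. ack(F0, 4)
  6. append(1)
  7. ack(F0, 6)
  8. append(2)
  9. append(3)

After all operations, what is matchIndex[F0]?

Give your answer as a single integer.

Answer: 6

Derivation:
Op 1: append 2 -> log_len=2
Op 2: append 3 -> log_len=5
Op 3: append 2 -> log_len=7
Op 4: F0 acks idx 6 -> match: F0=6 F1=0; commitIndex=6
Op 5: F0 acks idx 4 -> match: F0=6 F1=0; commitIndex=6
Op 6: append 1 -> log_len=8
Op 7: F0 acks idx 6 -> match: F0=6 F1=0; commitIndex=6
Op 8: append 2 -> log_len=10
Op 9: append 3 -> log_len=13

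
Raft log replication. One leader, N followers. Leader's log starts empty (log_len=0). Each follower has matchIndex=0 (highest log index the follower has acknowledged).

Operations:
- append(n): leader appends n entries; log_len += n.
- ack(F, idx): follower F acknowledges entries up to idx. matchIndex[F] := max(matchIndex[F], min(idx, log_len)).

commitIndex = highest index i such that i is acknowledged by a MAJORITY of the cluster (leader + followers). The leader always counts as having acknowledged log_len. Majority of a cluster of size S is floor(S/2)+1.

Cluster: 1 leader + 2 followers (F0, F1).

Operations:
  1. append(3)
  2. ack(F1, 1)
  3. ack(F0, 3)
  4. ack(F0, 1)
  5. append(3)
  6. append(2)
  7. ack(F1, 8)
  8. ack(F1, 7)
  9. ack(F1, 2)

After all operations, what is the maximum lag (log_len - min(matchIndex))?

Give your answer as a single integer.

Answer: 5

Derivation:
Op 1: append 3 -> log_len=3
Op 2: F1 acks idx 1 -> match: F0=0 F1=1; commitIndex=1
Op 3: F0 acks idx 3 -> match: F0=3 F1=1; commitIndex=3
Op 4: F0 acks idx 1 -> match: F0=3 F1=1; commitIndex=3
Op 5: append 3 -> log_len=6
Op 6: append 2 -> log_len=8
Op 7: F1 acks idx 8 -> match: F0=3 F1=8; commitIndex=8
Op 8: F1 acks idx 7 -> match: F0=3 F1=8; commitIndex=8
Op 9: F1 acks idx 2 -> match: F0=3 F1=8; commitIndex=8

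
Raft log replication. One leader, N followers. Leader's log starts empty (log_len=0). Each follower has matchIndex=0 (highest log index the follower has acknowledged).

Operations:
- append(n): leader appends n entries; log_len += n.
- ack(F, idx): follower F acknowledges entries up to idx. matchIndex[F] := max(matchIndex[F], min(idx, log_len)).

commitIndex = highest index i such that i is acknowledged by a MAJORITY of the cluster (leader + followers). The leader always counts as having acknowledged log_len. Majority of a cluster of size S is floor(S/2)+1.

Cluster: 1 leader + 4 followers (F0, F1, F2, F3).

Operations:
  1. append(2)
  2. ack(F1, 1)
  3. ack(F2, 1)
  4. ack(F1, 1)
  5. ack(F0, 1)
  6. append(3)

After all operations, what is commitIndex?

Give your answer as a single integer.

Answer: 1

Derivation:
Op 1: append 2 -> log_len=2
Op 2: F1 acks idx 1 -> match: F0=0 F1=1 F2=0 F3=0; commitIndex=0
Op 3: F2 acks idx 1 -> match: F0=0 F1=1 F2=1 F3=0; commitIndex=1
Op 4: F1 acks idx 1 -> match: F0=0 F1=1 F2=1 F3=0; commitIndex=1
Op 5: F0 acks idx 1 -> match: F0=1 F1=1 F2=1 F3=0; commitIndex=1
Op 6: append 3 -> log_len=5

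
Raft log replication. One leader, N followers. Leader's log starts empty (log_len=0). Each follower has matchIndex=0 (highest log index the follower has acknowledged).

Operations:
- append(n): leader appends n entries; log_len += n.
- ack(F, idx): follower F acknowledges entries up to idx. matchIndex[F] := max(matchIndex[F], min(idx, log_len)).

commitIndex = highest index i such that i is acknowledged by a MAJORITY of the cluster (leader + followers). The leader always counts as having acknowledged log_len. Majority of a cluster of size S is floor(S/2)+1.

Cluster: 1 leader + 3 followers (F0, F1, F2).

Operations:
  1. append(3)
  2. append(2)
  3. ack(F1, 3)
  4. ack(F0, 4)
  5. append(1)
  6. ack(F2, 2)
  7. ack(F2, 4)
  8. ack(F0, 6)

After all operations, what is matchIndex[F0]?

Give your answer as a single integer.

Op 1: append 3 -> log_len=3
Op 2: append 2 -> log_len=5
Op 3: F1 acks idx 3 -> match: F0=0 F1=3 F2=0; commitIndex=0
Op 4: F0 acks idx 4 -> match: F0=4 F1=3 F2=0; commitIndex=3
Op 5: append 1 -> log_len=6
Op 6: F2 acks idx 2 -> match: F0=4 F1=3 F2=2; commitIndex=3
Op 7: F2 acks idx 4 -> match: F0=4 F1=3 F2=4; commitIndex=4
Op 8: F0 acks idx 6 -> match: F0=6 F1=3 F2=4; commitIndex=4

Answer: 6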